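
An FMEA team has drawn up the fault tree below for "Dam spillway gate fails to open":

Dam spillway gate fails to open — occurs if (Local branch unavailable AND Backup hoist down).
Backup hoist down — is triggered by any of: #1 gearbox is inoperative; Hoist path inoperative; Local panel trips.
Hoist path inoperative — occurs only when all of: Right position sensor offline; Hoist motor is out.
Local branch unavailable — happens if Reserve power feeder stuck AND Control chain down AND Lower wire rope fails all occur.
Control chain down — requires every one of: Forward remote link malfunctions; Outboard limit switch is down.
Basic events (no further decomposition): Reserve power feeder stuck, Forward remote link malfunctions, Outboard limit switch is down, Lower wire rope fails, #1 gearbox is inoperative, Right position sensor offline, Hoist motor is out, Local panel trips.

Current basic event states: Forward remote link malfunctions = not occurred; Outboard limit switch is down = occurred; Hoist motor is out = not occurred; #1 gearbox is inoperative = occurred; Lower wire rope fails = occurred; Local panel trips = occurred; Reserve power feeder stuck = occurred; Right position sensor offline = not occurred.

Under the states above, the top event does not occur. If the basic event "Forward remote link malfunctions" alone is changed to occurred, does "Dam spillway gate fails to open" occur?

Counterfactual: set "Forward remote link malfunctions" to occurred.
Control chain down [AND]: Forward remote link malfunctions=occurs, Outboard limit switch is down=occurs → all inputs occur → occurs.
Local branch unavailable [AND]: Reserve power feeder stuck=occurs, Control chain down=occurs, Lower wire rope fails=occurs → all inputs occur → occurs.
Hoist path inoperative [AND]: Right position sensor offline=not, Hoist motor is out=not → not all inputs occur → does not occur.
Backup hoist down [OR]: #1 gearbox is inoperative=occurs, Hoist path inoperative=not, Local panel trips=occurs → at least one input occurs → occurs.
Dam spillway gate fails to open [AND]: Local branch unavailable=occurs, Backup hoist down=occurs → all inputs occur → occurs.

Yes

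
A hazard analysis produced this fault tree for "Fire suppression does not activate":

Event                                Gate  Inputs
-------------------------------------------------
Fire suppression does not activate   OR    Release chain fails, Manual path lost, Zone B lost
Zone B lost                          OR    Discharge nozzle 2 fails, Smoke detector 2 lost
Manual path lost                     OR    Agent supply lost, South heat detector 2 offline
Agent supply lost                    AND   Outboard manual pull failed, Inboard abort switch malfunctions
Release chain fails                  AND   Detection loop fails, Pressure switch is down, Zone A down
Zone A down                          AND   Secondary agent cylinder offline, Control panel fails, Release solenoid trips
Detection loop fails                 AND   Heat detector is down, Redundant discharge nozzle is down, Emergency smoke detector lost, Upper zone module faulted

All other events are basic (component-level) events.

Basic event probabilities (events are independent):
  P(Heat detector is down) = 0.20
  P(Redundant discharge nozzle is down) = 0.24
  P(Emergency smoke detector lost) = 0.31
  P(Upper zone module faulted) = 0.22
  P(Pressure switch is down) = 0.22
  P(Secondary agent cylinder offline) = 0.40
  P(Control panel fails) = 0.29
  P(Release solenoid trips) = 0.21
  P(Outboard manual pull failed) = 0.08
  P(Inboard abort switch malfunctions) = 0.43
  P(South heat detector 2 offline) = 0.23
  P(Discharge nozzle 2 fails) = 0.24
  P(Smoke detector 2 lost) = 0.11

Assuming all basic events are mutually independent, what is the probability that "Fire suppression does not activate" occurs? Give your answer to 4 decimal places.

P(Detection loop fails) [AND] = 0.20 × 0.24 × 0.31 × 0.22 = 0.003274
P(Zone A down) [AND] = 0.40 × 0.29 × 0.21 = 0.024360
P(Release chain fails) [AND] = 0.003274 × 0.22 × 0.024360 = 0.000018
P(Agent supply lost) [AND] = 0.08 × 0.43 = 0.034400
P(Manual path lost) [OR] = 1 − (1−0.034400) × (1−0.23) = 0.256488
P(Zone B lost) [OR] = 1 − (1−0.24) × (1−0.11) = 0.323600
P(Fire suppression does not activate) [OR] = 1 − (1−0.000018) × (1−0.256488) × (1−0.323600) = 0.497098
Rounded to 4 decimal places: P(Fire suppression does not activate) ≈ 0.4971.

0.4971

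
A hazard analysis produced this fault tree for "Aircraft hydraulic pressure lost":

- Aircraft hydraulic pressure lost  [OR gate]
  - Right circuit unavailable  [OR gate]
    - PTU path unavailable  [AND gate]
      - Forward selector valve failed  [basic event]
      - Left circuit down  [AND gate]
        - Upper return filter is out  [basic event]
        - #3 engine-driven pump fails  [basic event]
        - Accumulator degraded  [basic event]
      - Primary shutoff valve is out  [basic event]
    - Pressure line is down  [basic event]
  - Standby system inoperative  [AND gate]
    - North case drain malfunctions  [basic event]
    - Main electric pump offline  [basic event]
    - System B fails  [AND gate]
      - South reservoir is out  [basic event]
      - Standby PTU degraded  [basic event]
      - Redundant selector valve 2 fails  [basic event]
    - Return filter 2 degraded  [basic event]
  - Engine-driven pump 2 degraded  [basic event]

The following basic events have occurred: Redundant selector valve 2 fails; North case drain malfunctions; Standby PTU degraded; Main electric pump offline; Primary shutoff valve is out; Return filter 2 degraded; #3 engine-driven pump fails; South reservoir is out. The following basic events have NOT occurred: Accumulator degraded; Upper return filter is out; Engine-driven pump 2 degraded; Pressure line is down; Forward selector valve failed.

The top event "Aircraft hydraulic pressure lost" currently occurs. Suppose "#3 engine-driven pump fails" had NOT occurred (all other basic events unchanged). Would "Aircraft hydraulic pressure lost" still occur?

Counterfactual: set "#3 engine-driven pump fails" to not occurred.
Left circuit down [AND]: Upper return filter is out=not, #3 engine-driven pump fails=not, Accumulator degraded=not → not all inputs occur → does not occur.
PTU path unavailable [AND]: Forward selector valve failed=not, Left circuit down=not, Primary shutoff valve is out=occurs → not all inputs occur → does not occur.
Right circuit unavailable [OR]: PTU path unavailable=not, Pressure line is down=not → no input occurs → does not occur.
System B fails [AND]: South reservoir is out=occurs, Standby PTU degraded=occurs, Redundant selector valve 2 fails=occurs → all inputs occur → occurs.
Standby system inoperative [AND]: North case drain malfunctions=occurs, Main electric pump offline=occurs, System B fails=occurs, Return filter 2 degraded=occurs → all inputs occur → occurs.
Aircraft hydraulic pressure lost [OR]: Right circuit unavailable=not, Standby system inoperative=occurs, Engine-driven pump 2 degraded=not → at least one input occurs → occurs.

Yes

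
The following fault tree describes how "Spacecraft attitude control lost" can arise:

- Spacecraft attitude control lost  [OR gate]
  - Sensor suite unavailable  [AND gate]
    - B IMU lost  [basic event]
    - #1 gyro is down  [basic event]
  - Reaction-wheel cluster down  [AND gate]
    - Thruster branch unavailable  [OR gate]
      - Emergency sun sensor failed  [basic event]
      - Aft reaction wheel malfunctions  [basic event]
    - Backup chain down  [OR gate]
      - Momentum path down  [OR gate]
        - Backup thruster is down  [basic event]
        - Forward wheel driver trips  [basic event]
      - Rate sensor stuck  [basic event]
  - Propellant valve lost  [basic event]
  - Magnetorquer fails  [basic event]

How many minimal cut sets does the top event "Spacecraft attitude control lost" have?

Sensor suite unavailable [AND]: one cut set from each child combined → 1 × 1 = 1 cut set(s).
Thruster branch unavailable [OR]: union of children's cut sets → 2 cut set(s).
Momentum path down [OR]: union of children's cut sets → 2 cut set(s).
Backup chain down [OR]: union of children's cut sets → 3 cut set(s).
Reaction-wheel cluster down [AND]: one cut set from each child combined → 2 × 3 = 6 cut set(s).
Spacecraft attitude control lost [OR]: union of children's cut sets → 9 cut set(s).
Minimal cut sets: {#1 gyro is down, B IMU lost}; {Backup thruster is down, Emergency sun sensor failed}; {Emergency sun sensor failed, Forward wheel driver trips}; {Emergency sun sensor failed, Rate sensor stuck}; {Aft reaction wheel malfunctions, Backup thruster is down}; {Aft reaction wheel malfunctions, Forward wheel driver trips}; {Aft reaction wheel malfunctions, Rate sensor stuck}; {Propellant valve lost}; {Magnetorquer fails}.

9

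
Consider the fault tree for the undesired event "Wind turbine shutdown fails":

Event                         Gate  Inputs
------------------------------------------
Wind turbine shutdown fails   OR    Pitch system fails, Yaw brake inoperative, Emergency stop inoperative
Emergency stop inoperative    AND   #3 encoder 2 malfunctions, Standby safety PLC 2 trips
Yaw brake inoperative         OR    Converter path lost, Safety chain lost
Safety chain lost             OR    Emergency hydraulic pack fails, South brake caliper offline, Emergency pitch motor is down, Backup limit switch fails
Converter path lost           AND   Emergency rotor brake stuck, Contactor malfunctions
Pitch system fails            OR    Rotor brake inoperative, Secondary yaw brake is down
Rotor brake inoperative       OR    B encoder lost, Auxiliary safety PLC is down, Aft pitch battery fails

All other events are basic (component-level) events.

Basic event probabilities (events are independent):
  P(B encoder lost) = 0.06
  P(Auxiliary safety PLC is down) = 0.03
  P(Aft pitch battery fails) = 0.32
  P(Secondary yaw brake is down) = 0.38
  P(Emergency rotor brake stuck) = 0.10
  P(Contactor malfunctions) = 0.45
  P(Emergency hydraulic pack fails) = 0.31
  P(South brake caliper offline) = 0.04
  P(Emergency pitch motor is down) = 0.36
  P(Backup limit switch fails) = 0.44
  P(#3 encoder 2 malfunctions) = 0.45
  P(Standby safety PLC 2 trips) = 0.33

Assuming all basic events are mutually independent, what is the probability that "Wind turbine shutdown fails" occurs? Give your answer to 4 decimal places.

0.9258

P(Rotor brake inoperative) [OR] = 1 − (1−0.06) × (1−0.03) × (1−0.32) = 0.379976
P(Pitch system fails) [OR] = 1 − (1−0.379976) × (1−0.38) = 0.615585
P(Converter path lost) [AND] = 0.10 × 0.45 = 0.045000
P(Safety chain lost) [OR] = 1 − (1−0.31) × (1−0.04) × (1−0.36) × (1−0.44) = 0.762596
P(Yaw brake inoperative) [OR] = 1 − (1−0.045000) × (1−0.762596) = 0.773279
P(Emergency stop inoperative) [AND] = 0.45 × 0.33 = 0.148500
P(Wind turbine shutdown fails) [OR] = 1 − (1−0.615585) × (1−0.773279) × (1−0.148500) = 0.925788
Rounded to 4 decimal places: P(Wind turbine shutdown fails) ≈ 0.9258.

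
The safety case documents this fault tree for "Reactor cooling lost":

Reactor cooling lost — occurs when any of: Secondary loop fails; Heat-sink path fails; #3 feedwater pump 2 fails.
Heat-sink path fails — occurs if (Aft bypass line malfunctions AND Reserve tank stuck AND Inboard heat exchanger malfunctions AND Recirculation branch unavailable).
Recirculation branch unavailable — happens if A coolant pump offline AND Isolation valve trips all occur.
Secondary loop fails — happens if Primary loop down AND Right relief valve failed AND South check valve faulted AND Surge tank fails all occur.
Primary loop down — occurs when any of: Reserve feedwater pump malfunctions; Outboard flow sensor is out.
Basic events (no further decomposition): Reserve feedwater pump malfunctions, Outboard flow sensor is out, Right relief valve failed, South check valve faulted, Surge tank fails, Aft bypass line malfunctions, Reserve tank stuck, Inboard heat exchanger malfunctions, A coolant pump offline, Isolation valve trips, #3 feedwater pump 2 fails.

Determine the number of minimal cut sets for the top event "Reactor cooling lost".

Primary loop down [OR]: union of children's cut sets → 2 cut set(s).
Secondary loop fails [AND]: one cut set from each child combined → 2 × 1 × 1 × 1 = 2 cut set(s).
Recirculation branch unavailable [AND]: one cut set from each child combined → 1 × 1 = 1 cut set(s).
Heat-sink path fails [AND]: one cut set from each child combined → 1 × 1 × 1 × 1 = 1 cut set(s).
Reactor cooling lost [OR]: union of children's cut sets → 4 cut set(s).
Minimal cut sets: {Reserve feedwater pump malfunctions, Right relief valve failed, South check valve faulted, Surge tank fails}; {Outboard flow sensor is out, Right relief valve failed, South check valve faulted, Surge tank fails}; {A coolant pump offline, Aft bypass line malfunctions, Inboard heat exchanger malfunctions, Isolation valve trips, Reserve tank stuck}; {#3 feedwater pump 2 fails}.

4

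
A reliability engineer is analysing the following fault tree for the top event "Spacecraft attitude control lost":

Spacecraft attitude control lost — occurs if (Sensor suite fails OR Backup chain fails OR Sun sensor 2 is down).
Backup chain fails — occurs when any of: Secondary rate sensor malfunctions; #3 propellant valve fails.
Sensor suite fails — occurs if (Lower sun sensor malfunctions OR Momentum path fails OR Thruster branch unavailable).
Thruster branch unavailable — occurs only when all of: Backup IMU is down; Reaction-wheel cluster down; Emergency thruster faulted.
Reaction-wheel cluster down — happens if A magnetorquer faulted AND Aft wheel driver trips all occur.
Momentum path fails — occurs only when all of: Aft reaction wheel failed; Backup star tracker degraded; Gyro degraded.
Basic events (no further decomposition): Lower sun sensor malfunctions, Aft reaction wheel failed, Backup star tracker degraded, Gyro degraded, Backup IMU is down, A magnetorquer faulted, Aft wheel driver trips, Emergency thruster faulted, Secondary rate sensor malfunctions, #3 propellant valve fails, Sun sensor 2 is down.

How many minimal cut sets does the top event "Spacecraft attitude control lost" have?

6

Momentum path fails [AND]: one cut set from each child combined → 1 × 1 × 1 = 1 cut set(s).
Reaction-wheel cluster down [AND]: one cut set from each child combined → 1 × 1 = 1 cut set(s).
Thruster branch unavailable [AND]: one cut set from each child combined → 1 × 1 × 1 = 1 cut set(s).
Sensor suite fails [OR]: union of children's cut sets → 3 cut set(s).
Backup chain fails [OR]: union of children's cut sets → 2 cut set(s).
Spacecraft attitude control lost [OR]: union of children's cut sets → 6 cut set(s).
Minimal cut sets: {Lower sun sensor malfunctions}; {Aft reaction wheel failed, Backup star tracker degraded, Gyro degraded}; {A magnetorquer faulted, Aft wheel driver trips, Backup IMU is down, Emergency thruster faulted}; {Secondary rate sensor malfunctions}; {#3 propellant valve fails}; {Sun sensor 2 is down}.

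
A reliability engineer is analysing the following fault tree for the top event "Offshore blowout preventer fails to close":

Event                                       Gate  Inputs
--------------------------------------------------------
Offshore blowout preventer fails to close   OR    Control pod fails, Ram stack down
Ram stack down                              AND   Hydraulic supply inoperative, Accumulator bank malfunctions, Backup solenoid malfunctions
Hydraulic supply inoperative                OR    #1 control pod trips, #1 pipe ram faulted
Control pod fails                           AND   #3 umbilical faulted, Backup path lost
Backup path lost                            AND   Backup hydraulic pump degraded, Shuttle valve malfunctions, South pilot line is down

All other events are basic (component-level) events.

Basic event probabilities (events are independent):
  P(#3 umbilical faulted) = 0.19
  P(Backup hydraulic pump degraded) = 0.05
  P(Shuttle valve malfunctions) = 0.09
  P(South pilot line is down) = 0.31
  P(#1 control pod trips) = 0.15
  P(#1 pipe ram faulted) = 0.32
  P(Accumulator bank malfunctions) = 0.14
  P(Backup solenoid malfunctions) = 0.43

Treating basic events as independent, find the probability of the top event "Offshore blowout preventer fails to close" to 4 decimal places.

0.0257

P(Backup path lost) [AND] = 0.05 × 0.09 × 0.31 = 0.001395
P(Control pod fails) [AND] = 0.19 × 0.001395 = 0.000265
P(Hydraulic supply inoperative) [OR] = 1 − (1−0.15) × (1−0.32) = 0.422000
P(Ram stack down) [AND] = 0.422000 × 0.14 × 0.43 = 0.025404
P(Offshore blowout preventer fails to close) [OR] = 1 − (1−0.000265) × (1−0.025404) = 0.025662
Rounded to 4 decimal places: P(Offshore blowout preventer fails to close) ≈ 0.0257.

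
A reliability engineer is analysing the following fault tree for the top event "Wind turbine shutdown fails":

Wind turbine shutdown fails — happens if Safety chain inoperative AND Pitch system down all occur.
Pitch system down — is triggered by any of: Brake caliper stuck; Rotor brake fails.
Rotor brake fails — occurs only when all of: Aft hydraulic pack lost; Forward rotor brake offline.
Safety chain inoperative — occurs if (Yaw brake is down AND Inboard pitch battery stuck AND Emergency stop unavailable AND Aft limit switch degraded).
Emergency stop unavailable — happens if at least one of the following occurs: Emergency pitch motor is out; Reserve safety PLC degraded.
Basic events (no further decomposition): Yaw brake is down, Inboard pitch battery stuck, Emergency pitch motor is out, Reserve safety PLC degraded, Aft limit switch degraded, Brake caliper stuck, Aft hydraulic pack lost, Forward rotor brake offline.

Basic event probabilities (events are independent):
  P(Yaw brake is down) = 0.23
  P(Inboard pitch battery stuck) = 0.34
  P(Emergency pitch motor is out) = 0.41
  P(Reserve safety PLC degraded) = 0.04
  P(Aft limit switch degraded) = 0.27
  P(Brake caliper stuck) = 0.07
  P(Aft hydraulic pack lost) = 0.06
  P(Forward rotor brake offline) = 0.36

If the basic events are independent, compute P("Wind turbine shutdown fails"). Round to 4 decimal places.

0.0008

P(Emergency stop unavailable) [OR] = 1 − (1−0.41) × (1−0.04) = 0.433600
P(Safety chain inoperative) [AND] = 0.23 × 0.34 × 0.433600 × 0.27 = 0.009155
P(Rotor brake fails) [AND] = 0.06 × 0.36 = 0.021600
P(Pitch system down) [OR] = 1 − (1−0.07) × (1−0.021600) = 0.090088
P(Wind turbine shutdown fails) [AND] = 0.009155 × 0.090088 = 0.000825
Rounded to 4 decimal places: P(Wind turbine shutdown fails) ≈ 0.0008.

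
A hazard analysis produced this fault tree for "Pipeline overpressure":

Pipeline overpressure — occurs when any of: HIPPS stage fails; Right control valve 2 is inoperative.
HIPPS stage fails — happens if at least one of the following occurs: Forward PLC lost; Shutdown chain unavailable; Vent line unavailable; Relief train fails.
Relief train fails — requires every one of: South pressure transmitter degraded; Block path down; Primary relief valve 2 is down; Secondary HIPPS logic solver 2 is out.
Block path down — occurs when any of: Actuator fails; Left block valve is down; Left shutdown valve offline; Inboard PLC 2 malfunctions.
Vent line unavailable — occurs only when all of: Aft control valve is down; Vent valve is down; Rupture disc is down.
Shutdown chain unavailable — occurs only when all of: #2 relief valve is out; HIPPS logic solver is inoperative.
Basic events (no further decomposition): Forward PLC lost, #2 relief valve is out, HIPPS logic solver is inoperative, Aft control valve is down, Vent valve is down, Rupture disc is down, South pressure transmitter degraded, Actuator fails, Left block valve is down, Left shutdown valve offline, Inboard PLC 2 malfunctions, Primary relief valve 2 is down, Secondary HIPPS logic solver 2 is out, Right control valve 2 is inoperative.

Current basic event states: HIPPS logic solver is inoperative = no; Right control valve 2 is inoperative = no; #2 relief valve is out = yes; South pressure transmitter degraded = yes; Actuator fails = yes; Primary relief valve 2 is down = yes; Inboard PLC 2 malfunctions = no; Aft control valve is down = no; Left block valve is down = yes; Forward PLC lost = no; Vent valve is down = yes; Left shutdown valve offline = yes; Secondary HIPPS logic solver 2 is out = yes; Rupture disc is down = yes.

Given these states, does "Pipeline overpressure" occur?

Yes

Shutdown chain unavailable [AND]: #2 relief valve is out=occurs, HIPPS logic solver is inoperative=not → not all inputs occur → does not occur.
Vent line unavailable [AND]: Aft control valve is down=not, Vent valve is down=occurs, Rupture disc is down=occurs → not all inputs occur → does not occur.
Block path down [OR]: Actuator fails=occurs, Left block valve is down=occurs, Left shutdown valve offline=occurs, Inboard PLC 2 malfunctions=not → at least one input occurs → occurs.
Relief train fails [AND]: South pressure transmitter degraded=occurs, Block path down=occurs, Primary relief valve 2 is down=occurs, Secondary HIPPS logic solver 2 is out=occurs → all inputs occur → occurs.
HIPPS stage fails [OR]: Forward PLC lost=not, Shutdown chain unavailable=not, Vent line unavailable=not, Relief train fails=occurs → at least one input occurs → occurs.
Pipeline overpressure [OR]: HIPPS stage fails=occurs, Right control valve 2 is inoperative=not → at least one input occurs → occurs.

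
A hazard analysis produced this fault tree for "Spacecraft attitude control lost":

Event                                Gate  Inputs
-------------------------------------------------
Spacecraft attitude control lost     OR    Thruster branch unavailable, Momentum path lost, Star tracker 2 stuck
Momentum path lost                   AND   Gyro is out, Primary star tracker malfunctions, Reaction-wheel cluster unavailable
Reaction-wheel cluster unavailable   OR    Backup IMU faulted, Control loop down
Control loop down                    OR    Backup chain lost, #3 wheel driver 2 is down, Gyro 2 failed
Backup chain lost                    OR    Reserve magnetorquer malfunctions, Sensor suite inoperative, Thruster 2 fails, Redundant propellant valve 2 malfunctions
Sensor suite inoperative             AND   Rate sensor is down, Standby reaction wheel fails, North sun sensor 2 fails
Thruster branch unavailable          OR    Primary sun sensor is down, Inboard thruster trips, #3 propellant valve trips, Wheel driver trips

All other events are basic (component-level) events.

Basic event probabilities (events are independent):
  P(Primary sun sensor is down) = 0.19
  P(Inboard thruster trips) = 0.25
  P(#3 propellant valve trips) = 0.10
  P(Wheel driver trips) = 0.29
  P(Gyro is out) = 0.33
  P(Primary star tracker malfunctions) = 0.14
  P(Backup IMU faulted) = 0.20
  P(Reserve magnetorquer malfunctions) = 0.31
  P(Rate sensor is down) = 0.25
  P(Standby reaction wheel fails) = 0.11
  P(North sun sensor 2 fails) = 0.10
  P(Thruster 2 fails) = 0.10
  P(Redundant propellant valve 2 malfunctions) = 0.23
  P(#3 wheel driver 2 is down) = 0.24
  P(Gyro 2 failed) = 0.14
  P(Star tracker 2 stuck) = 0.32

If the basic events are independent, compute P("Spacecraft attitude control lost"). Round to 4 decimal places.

0.7452

P(Thruster branch unavailable) [OR] = 1 − (1−0.19) × (1−0.25) × (1−0.10) × (1−0.29) = 0.611808
P(Sensor suite inoperative) [AND] = 0.25 × 0.11 × 0.10 = 0.002750
P(Backup chain lost) [OR] = 1 − (1−0.31) × (1−0.002750) × (1−0.10) × (1−0.23) = 0.523145
P(Control loop down) [OR] = 1 − (1−0.523145) × (1−0.24) × (1−0.14) = 0.688328
P(Reaction-wheel cluster unavailable) [OR] = 1 − (1−0.20) × (1−0.688328) = 0.750662
P(Momentum path lost) [AND] = 0.33 × 0.14 × 0.750662 = 0.034681
P(Spacecraft attitude control lost) [OR] = 1 − (1−0.611808) × (1−0.034681) × (1−0.32) = 0.745184
Rounded to 4 decimal places: P(Spacecraft attitude control lost) ≈ 0.7452.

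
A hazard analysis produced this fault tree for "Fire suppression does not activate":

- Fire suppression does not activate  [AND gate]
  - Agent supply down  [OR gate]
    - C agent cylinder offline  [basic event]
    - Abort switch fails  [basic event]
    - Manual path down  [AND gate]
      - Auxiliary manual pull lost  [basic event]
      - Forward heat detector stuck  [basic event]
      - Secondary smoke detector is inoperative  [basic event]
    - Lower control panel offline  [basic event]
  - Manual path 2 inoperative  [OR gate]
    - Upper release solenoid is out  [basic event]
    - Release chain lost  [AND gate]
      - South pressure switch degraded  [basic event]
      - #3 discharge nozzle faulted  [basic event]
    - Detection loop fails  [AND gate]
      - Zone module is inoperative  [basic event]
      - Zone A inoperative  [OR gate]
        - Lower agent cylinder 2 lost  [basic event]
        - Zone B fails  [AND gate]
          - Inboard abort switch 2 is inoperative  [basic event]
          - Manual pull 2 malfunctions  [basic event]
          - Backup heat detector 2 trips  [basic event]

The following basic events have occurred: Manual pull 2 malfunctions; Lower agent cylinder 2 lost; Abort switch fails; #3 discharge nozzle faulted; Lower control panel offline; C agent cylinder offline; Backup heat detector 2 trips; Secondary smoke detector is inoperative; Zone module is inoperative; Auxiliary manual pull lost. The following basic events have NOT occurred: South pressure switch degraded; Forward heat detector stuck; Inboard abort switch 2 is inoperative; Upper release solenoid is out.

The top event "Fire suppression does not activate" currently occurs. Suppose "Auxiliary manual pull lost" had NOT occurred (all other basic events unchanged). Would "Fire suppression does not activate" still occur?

Counterfactual: set "Auxiliary manual pull lost" to not occurred.
Manual path down [AND]: Auxiliary manual pull lost=not, Forward heat detector stuck=not, Secondary smoke detector is inoperative=occurs → not all inputs occur → does not occur.
Agent supply down [OR]: C agent cylinder offline=occurs, Abort switch fails=occurs, Manual path down=not, Lower control panel offline=occurs → at least one input occurs → occurs.
Release chain lost [AND]: South pressure switch degraded=not, #3 discharge nozzle faulted=occurs → not all inputs occur → does not occur.
Zone B fails [AND]: Inboard abort switch 2 is inoperative=not, Manual pull 2 malfunctions=occurs, Backup heat detector 2 trips=occurs → not all inputs occur → does not occur.
Zone A inoperative [OR]: Lower agent cylinder 2 lost=occurs, Zone B fails=not → at least one input occurs → occurs.
Detection loop fails [AND]: Zone module is inoperative=occurs, Zone A inoperative=occurs → all inputs occur → occurs.
Manual path 2 inoperative [OR]: Upper release solenoid is out=not, Release chain lost=not, Detection loop fails=occurs → at least one input occurs → occurs.
Fire suppression does not activate [AND]: Agent supply down=occurs, Manual path 2 inoperative=occurs → all inputs occur → occurs.

Yes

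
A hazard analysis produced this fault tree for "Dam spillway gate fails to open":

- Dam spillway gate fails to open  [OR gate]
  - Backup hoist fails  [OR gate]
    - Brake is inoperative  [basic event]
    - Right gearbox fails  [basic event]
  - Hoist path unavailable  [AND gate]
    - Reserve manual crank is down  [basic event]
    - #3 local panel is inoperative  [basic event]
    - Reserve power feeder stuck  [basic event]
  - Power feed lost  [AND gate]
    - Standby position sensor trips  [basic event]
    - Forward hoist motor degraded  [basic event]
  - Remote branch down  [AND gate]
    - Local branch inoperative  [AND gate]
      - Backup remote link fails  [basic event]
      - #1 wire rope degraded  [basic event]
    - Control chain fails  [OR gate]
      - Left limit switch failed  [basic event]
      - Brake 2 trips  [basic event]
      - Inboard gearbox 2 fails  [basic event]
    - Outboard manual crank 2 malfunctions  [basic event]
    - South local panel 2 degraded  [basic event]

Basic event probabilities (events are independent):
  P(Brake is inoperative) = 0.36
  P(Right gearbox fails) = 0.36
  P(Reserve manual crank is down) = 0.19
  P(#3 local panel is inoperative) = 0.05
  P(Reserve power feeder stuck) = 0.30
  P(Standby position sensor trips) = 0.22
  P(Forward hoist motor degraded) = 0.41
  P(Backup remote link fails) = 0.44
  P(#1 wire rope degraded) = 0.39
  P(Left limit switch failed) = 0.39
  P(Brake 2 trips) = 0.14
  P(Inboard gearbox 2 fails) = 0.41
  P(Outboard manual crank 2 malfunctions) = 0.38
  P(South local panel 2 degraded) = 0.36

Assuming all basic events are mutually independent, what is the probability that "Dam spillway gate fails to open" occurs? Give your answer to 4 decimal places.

0.6344

P(Backup hoist fails) [OR] = 1 − (1−0.36) × (1−0.36) = 0.590400
P(Hoist path unavailable) [AND] = 0.19 × 0.05 × 0.30 = 0.002850
P(Power feed lost) [AND] = 0.22 × 0.41 = 0.090200
P(Local branch inoperative) [AND] = 0.44 × 0.39 = 0.171600
P(Control chain fails) [OR] = 1 − (1−0.39) × (1−0.14) × (1−0.41) = 0.690486
P(Remote branch down) [AND] = 0.171600 × 0.690486 × 0.38 × 0.36 = 0.016209
P(Dam spillway gate fails to open) [OR] = 1 − (1−0.590400) × (1−0.002850) × (1−0.090200) × (1−0.016209) = 0.634431
Rounded to 4 decimal places: P(Dam spillway gate fails to open) ≈ 0.6344.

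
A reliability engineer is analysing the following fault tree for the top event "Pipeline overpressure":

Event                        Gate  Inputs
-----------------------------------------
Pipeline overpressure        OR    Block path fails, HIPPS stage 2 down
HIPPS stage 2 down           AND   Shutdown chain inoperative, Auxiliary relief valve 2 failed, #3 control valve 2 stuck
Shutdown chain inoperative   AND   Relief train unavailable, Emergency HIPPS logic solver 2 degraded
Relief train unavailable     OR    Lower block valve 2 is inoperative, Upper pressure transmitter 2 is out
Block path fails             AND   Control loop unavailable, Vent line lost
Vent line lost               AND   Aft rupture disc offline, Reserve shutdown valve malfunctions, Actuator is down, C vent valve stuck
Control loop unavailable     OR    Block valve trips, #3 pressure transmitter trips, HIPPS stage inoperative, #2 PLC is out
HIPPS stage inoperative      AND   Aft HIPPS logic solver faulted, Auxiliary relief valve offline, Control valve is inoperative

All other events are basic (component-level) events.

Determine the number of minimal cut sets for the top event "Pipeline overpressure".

6

HIPPS stage inoperative [AND]: one cut set from each child combined → 1 × 1 × 1 = 1 cut set(s).
Control loop unavailable [OR]: union of children's cut sets → 4 cut set(s).
Vent line lost [AND]: one cut set from each child combined → 1 × 1 × 1 × 1 = 1 cut set(s).
Block path fails [AND]: one cut set from each child combined → 4 × 1 = 4 cut set(s).
Relief train unavailable [OR]: union of children's cut sets → 2 cut set(s).
Shutdown chain inoperative [AND]: one cut set from each child combined → 2 × 1 = 2 cut set(s).
HIPPS stage 2 down [AND]: one cut set from each child combined → 2 × 1 × 1 = 2 cut set(s).
Pipeline overpressure [OR]: union of children's cut sets → 6 cut set(s).
Minimal cut sets: {Actuator is down, Aft rupture disc offline, Block valve trips, C vent valve stuck, Reserve shutdown valve malfunctions}; {#3 pressure transmitter trips, Actuator is down, Aft rupture disc offline, C vent valve stuck, Reserve shutdown valve malfunctions}; {Actuator is down, Aft HIPPS logic solver faulted, Aft rupture disc offline, Auxiliary relief valve offline, C vent valve stuck, Control valve is inoperative, Reserve shutdown valve malfunctions}; {#2 PLC is out, Actuator is down, Aft rupture disc offline, C vent valve stuck, Reserve shutdown valve malfunctions}; {#3 control valve 2 stuck, Auxiliary relief valve 2 failed, Emergency HIPPS logic solver 2 degraded, Lower block valve 2 is inoperative}; {#3 control valve 2 stuck, Auxiliary relief valve 2 failed, Emergency HIPPS logic solver 2 degraded, Upper pressure transmitter 2 is out}.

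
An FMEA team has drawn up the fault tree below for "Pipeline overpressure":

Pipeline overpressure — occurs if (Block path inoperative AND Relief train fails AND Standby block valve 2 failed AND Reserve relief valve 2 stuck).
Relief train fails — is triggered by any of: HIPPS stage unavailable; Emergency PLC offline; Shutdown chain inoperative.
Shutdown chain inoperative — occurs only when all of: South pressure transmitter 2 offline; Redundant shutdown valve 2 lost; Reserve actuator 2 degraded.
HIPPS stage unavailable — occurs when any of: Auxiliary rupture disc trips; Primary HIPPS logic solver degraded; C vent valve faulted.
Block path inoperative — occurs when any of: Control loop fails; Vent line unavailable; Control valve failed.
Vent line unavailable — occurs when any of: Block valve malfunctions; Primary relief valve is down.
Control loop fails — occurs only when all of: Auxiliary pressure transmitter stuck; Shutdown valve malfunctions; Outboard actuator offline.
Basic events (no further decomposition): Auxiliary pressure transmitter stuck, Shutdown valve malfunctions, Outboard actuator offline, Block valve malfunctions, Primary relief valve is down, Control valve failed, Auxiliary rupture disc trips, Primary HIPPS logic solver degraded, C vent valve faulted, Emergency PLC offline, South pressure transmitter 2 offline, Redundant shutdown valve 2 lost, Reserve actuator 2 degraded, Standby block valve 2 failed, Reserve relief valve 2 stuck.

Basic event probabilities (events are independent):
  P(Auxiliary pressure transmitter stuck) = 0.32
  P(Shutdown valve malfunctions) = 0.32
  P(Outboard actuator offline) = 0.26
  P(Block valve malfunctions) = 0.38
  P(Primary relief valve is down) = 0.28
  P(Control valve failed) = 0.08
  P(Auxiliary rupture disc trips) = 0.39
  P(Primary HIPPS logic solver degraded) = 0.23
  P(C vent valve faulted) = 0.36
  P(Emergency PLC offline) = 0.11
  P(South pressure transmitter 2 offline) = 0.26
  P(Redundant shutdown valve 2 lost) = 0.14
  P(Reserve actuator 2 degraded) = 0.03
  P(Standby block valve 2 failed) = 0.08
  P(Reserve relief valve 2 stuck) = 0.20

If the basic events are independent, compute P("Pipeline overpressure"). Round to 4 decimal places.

P(Control loop fails) [AND] = 0.32 × 0.32 × 0.26 = 0.026624
P(Vent line unavailable) [OR] = 1 − (1−0.38) × (1−0.28) = 0.553600
P(Block path inoperative) [OR] = 1 − (1−0.026624) × (1−0.553600) × (1−0.08) = 0.600246
P(HIPPS stage unavailable) [OR] = 1 − (1−0.39) × (1−0.23) × (1−0.36) = 0.699392
P(Shutdown chain inoperative) [AND] = 0.26 × 0.14 × 0.03 = 0.001092
P(Relief train fails) [OR] = 1 − (1−0.699392) × (1−0.11) × (1−0.001092) = 0.732751
P(Pipeline overpressure) [AND] = 0.600246 × 0.732751 × 0.08 × 0.20 = 0.007037
Rounded to 4 decimal places: P(Pipeline overpressure) ≈ 0.0070.

0.0070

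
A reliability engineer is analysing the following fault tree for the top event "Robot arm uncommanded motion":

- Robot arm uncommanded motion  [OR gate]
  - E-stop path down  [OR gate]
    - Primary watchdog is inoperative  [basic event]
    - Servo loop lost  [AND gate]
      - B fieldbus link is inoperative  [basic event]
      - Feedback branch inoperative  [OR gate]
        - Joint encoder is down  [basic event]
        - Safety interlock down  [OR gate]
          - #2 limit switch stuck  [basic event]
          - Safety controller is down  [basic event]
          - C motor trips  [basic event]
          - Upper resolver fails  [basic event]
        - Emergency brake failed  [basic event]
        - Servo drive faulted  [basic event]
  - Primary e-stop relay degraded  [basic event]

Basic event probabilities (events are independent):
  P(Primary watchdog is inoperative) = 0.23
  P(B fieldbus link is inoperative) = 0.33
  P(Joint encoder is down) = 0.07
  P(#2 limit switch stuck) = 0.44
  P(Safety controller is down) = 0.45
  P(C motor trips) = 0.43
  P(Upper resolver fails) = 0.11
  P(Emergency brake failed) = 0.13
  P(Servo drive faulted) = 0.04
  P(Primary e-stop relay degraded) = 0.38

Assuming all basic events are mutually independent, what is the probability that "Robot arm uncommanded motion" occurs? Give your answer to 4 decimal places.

0.6610

P(Safety interlock down) [OR] = 1 − (1−0.44) × (1−0.45) × (1−0.43) × (1−0.11) = 0.843752
P(Feedback branch inoperative) [OR] = 1 − (1−0.07) × (1−0.843752) × (1−0.13) × (1−0.04) = 0.878637
P(Servo loop lost) [AND] = 0.33 × 0.878637 = 0.289950
P(E-stop path down) [OR] = 1 − (1−0.23) × (1−0.289950) = 0.453262
P(Robot arm uncommanded motion) [OR] = 1 − (1−0.453262) × (1−0.38) = 0.661022
Rounded to 4 decimal places: P(Robot arm uncommanded motion) ≈ 0.6610.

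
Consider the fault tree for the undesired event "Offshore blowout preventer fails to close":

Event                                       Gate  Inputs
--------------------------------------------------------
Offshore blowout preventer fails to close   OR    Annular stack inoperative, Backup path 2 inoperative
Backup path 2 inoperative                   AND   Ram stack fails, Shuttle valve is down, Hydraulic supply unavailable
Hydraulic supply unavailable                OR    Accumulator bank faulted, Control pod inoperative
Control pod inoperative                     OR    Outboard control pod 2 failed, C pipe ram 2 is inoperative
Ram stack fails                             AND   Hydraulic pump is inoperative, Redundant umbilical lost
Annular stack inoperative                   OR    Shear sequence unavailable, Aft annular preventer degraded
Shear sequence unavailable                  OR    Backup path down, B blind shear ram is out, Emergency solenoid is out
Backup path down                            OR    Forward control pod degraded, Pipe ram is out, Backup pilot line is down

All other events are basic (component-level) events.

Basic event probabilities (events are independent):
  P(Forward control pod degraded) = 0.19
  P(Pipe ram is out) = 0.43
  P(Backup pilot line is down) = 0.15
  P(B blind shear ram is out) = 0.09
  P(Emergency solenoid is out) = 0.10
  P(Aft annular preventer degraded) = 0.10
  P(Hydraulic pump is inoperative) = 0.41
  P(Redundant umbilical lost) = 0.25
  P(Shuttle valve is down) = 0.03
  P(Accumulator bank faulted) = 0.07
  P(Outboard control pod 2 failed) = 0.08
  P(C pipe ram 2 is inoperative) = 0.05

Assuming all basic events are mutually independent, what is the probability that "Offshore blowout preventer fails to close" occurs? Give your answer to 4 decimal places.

P(Backup path down) [OR] = 1 − (1−0.19) × (1−0.43) × (1−0.15) = 0.607555
P(Shear sequence unavailable) [OR] = 1 − (1−0.607555) × (1−0.09) × (1−0.10) = 0.678588
P(Annular stack inoperative) [OR] = 1 − (1−0.678588) × (1−0.10) = 0.710729
P(Ram stack fails) [AND] = 0.41 × 0.25 = 0.102500
P(Control pod inoperative) [OR] = 1 − (1−0.08) × (1−0.05) = 0.126000
P(Hydraulic supply unavailable) [OR] = 1 − (1−0.07) × (1−0.126000) = 0.187180
P(Backup path 2 inoperative) [AND] = 0.102500 × 0.03 × 0.187180 = 0.000576
P(Offshore blowout preventer fails to close) [OR] = 1 − (1−0.710729) × (1−0.000576) = 0.710896
Rounded to 4 decimal places: P(Offshore blowout preventer fails to close) ≈ 0.7109.

0.7109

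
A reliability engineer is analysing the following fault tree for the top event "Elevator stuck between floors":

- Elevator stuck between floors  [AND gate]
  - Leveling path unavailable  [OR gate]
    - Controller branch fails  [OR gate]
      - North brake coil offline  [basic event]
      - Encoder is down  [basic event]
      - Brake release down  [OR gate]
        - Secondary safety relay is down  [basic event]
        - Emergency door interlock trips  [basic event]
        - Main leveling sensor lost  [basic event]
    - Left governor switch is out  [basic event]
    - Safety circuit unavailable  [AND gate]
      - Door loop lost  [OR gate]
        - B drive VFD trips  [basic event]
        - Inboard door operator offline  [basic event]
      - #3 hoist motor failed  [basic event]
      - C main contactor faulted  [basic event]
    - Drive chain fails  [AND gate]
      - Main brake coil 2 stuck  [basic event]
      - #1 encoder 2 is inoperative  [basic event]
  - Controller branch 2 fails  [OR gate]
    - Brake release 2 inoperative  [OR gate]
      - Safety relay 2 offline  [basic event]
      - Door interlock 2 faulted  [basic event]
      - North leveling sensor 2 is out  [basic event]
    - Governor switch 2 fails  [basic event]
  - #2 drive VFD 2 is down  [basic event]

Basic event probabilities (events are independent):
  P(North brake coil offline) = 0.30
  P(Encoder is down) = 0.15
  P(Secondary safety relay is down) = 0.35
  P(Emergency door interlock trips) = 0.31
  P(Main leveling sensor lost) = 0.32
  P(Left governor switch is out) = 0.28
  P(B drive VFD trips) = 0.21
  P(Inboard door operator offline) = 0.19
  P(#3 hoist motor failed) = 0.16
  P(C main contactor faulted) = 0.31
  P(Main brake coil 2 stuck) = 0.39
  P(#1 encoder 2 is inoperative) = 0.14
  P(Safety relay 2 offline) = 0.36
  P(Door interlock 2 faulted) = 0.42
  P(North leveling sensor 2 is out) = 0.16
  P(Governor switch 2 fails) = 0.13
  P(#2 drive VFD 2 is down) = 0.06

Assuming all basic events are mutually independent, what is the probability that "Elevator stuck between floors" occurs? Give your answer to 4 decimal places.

P(Brake release down) [OR] = 1 − (1−0.35) × (1−0.31) × (1−0.32) = 0.695020
P(Controller branch fails) [OR] = 1 − (1−0.30) × (1−0.15) × (1−0.695020) = 0.818537
P(Door loop lost) [OR] = 1 − (1−0.21) × (1−0.19) = 0.360100
P(Safety circuit unavailable) [AND] = 0.360100 × 0.16 × 0.31 = 0.017861
P(Drive chain fails) [AND] = 0.39 × 0.14 = 0.054600
P(Leveling path unavailable) [OR] = 1 − (1−0.818537) × (1−0.28) × (1−0.017861) × (1−0.054600) = 0.878686
P(Brake release 2 inoperative) [OR] = 1 − (1−0.36) × (1−0.42) × (1−0.16) = 0.688192
P(Controller branch 2 fails) [OR] = 1 − (1−0.688192) × (1−0.13) = 0.728727
P(Elevator stuck between floors) [AND] = 0.878686 × 0.728727 × 0.06 = 0.038419
Rounded to 4 decimal places: P(Elevator stuck between floors) ≈ 0.0384.

0.0384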